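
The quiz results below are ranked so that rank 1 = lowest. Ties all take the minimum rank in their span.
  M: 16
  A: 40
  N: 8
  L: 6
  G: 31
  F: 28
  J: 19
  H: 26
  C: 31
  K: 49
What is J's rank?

Sorted (ascending): 6, 8, 16, 19, 26, 28, 31, 31, 40, 49
The 2 values of 31 occupy positions 7–8 → each gets rank 7.
J has value 19 → rank 4.

4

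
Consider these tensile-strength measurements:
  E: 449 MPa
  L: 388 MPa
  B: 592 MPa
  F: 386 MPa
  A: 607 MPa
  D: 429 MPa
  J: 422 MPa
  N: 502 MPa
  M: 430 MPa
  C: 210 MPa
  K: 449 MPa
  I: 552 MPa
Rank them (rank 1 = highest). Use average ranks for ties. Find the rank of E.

Sorted (descending): 607, 592, 552, 502, 449, 449, 430, 429, 422, 388, 386, 210
The 2 values of 449 occupy positions 5–6 → average rank (5+6)/2 = 5.5.
E has value 449 MPa → rank 5.5.

5.5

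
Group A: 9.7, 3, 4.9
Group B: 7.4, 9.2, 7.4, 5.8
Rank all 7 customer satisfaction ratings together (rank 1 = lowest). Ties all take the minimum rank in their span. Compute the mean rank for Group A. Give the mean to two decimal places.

3.33

Sorted (ascending): 3, 4.9, 5.8, 7.4, 7.4, 9.2, 9.7
The 2 values of 7.4 occupy positions 4–5 → each gets rank 4.
Group A values → pooled ranks: 9.7→7, 3→1, 4.9→2
Mean rank = (7 + 1 + 2) / 3 = 3.33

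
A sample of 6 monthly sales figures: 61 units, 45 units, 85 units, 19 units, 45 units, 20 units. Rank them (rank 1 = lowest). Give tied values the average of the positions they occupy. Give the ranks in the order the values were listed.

5, 3.5, 6, 1, 3.5, 2

Sorted (ascending): 19, 20, 45, 45, 61, 85
The 2 values of 45 occupy positions 3–4 → average rank (3+4)/2 = 3.5.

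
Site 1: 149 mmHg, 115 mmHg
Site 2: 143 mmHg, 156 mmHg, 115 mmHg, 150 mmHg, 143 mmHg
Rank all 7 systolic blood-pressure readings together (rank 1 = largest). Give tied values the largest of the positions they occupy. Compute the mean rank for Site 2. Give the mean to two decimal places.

Sorted (descending): 156, 150, 149, 143, 143, 115, 115
The 2 values of 143 occupy positions 4–5 → each gets rank 5.
The 2 values of 115 occupy positions 6–7 → each gets rank 7.
Site 2 values → pooled ranks: 143→5, 156→1, 115→7, 150→2, 143→5
Mean rank = (5 + 1 + 7 + 2 + 5) / 5 = 4.00

4.00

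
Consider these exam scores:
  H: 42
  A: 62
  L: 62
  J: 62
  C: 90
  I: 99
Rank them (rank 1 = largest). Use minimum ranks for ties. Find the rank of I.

Sorted (descending): 99, 90, 62, 62, 62, 42
The 3 values of 62 occupy positions 3–5 → each gets rank 3.
I has value 99 → rank 1.

1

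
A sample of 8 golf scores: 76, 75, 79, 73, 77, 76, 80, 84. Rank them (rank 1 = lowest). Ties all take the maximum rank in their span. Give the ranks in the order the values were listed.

4, 2, 6, 1, 5, 4, 7, 8

Sorted (ascending): 73, 75, 76, 76, 77, 79, 80, 84
The 2 values of 76 occupy positions 3–4 → each gets rank 4.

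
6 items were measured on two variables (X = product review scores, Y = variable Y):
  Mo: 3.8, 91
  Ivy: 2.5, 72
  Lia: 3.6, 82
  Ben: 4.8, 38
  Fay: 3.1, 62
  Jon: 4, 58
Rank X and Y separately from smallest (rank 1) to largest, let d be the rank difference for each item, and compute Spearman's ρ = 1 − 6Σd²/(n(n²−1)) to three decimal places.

Ranks of variable 1: 4, 1, 3, 6, 2, 5
Ranks of variable 2: 6, 4, 5, 1, 3, 2
d = r₁ − r₂: -2, -3, -2, 5, -1, 3
d²: 4, 9, 4, 25, 1, 9; Σd² = 52
ρ = 1 − 6·52/(6·35) = 1 − 312/210 = -0.486

-0.486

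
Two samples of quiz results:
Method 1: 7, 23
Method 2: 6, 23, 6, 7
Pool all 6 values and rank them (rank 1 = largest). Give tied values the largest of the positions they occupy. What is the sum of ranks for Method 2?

Sorted (descending): 23, 23, 7, 7, 6, 6
The 2 values of 23 occupy positions 1–2 → each gets rank 2.
The 2 values of 7 occupy positions 3–4 → each gets rank 4.
The 2 values of 6 occupy positions 5–6 → each gets rank 6.
Method 2 values → pooled ranks: 6→6, 23→2, 6→6, 7→4
Rank sum = 6 + 2 + 6 + 4 = 18

18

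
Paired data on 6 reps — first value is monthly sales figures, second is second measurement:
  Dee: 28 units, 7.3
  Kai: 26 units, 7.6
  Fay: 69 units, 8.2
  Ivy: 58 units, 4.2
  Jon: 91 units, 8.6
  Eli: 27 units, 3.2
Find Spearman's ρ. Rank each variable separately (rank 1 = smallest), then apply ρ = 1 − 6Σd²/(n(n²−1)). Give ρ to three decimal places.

Ranks of variable 1: 3, 1, 5, 4, 6, 2
Ranks of variable 2: 3, 4, 5, 2, 6, 1
d = r₁ − r₂: 0, -3, 0, 2, 0, 1
d²: 0, 9, 0, 4, 0, 1; Σd² = 14
ρ = 1 − 6·14/(6·35) = 1 − 84/210 = 0.600

0.600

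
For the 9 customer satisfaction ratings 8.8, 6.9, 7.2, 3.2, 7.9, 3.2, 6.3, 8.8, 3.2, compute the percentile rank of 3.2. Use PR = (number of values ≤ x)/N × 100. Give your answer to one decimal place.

33.3

N = 9.
Strictly below 3.2: 0. Equal to 3.2: 3.
PR = 3/9 × 100 = 33.3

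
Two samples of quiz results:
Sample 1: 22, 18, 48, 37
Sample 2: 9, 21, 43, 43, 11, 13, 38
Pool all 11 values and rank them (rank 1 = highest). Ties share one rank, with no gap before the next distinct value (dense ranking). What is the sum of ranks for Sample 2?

Sorted (descending): 48, 43, 43, 38, 37, 22, 21, 18, 13, 11, 9
The 2 values of 43 share dense rank 2.
Remaining distinct values take the next consecutive integers.
Sample 2 values → pooled ranks: 9→10, 21→6, 43→2, 43→2, 11→9, 13→8, 38→3
Rank sum = 10 + 6 + 2 + 2 + 9 + 8 + 3 = 40

40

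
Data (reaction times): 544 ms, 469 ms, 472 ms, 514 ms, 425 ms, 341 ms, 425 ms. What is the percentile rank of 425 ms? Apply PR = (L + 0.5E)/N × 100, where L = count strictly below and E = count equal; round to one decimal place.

N = 7.
Strictly below 425: 1. Equal to 425: 2.
PR = (1 + 0.5·2)/7 × 100 = 28.6

28.6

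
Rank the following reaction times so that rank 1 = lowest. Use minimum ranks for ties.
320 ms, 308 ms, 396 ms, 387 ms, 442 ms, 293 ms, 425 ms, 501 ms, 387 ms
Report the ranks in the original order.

Sorted (ascending): 293, 308, 320, 387, 387, 396, 425, 442, 501
The 2 values of 387 occupy positions 4–5 → each gets rank 4.

3, 2, 6, 4, 8, 1, 7, 9, 4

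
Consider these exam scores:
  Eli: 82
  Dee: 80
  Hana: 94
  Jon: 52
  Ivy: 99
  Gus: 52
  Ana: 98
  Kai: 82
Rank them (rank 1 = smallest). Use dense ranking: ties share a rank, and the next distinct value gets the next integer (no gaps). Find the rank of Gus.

Sorted (ascending): 52, 52, 80, 82, 82, 94, 98, 99
The 2 values of 52 share dense rank 1.
The 2 values of 82 share dense rank 3.
Remaining distinct values take the next consecutive integers.
Gus has value 52 → rank 1.

1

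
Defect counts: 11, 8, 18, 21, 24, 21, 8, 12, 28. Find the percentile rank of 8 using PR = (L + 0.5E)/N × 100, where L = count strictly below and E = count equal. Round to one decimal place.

11.1

N = 9.
Strictly below 8: 0. Equal to 8: 2.
PR = (0 + 0.5·2)/9 × 100 = 11.1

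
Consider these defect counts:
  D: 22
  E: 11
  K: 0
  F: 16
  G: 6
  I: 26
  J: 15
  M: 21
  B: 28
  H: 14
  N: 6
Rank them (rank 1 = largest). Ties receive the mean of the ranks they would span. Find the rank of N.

9.5

Sorted (descending): 28, 26, 22, 21, 16, 15, 14, 11, 6, 6, 0
The 2 values of 6 occupy positions 9–10 → average rank (9+10)/2 = 9.5.
N has value 6 → rank 9.5.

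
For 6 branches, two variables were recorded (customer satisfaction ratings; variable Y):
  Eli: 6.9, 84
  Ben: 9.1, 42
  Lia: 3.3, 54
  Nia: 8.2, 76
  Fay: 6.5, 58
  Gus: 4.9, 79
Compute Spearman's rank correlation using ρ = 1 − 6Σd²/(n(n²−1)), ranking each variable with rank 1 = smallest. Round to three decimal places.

Ranks of variable 1: 4, 6, 1, 5, 3, 2
Ranks of variable 2: 6, 1, 2, 4, 3, 5
d = r₁ − r₂: -2, 5, -1, 1, 0, -3
d²: 4, 25, 1, 1, 0, 9; Σd² = 40
ρ = 1 − 6·40/(6·35) = 1 − 240/210 = -0.143

-0.143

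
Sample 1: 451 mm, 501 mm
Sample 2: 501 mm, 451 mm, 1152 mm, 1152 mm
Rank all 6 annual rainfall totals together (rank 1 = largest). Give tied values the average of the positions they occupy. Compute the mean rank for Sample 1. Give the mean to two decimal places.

4.50

Sorted (descending): 1152, 1152, 501, 501, 451, 451
The 2 values of 1152 occupy positions 1–2 → average rank (1+2)/2 = 1.5.
The 2 values of 501 occupy positions 3–4 → average rank (3+4)/2 = 3.5.
The 2 values of 451 occupy positions 5–6 → average rank (5+6)/2 = 5.5.
Sample 1 values → pooled ranks: 451→5.5, 501→3.5
Mean rank = (5.5 + 3.5) / 2 = 4.50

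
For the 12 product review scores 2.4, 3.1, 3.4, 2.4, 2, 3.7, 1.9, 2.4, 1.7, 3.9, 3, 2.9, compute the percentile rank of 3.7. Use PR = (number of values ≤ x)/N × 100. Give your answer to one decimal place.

91.7

N = 12.
Strictly below 3.7: 10. Equal to 3.7: 1.
PR = 11/12 × 100 = 91.7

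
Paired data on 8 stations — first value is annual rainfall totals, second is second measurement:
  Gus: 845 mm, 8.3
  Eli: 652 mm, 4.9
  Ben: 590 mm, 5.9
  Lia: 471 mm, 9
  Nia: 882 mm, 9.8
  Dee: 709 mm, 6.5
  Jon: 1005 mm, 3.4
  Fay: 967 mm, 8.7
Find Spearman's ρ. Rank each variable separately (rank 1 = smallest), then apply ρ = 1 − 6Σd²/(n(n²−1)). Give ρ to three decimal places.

-0.095

Ranks of variable 1: 5, 3, 2, 1, 6, 4, 8, 7
Ranks of variable 2: 5, 2, 3, 7, 8, 4, 1, 6
d = r₁ − r₂: 0, 1, -1, -6, -2, 0, 7, 1
d²: 0, 1, 1, 36, 4, 0, 49, 1; Σd² = 92
ρ = 1 − 6·92/(8·63) = 1 − 552/504 = -0.095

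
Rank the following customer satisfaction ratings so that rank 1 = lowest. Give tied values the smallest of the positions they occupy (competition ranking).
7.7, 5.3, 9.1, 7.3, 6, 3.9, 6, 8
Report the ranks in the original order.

Sorted (ascending): 3.9, 5.3, 6, 6, 7.3, 7.7, 8, 9.1
The 2 values of 6 occupy positions 3–4 → each gets rank 3.

6, 2, 8, 5, 3, 1, 3, 7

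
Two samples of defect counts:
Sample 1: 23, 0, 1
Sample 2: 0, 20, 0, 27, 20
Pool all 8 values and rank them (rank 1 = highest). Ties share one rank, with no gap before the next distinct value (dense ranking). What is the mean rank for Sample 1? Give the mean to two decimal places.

Sorted (descending): 27, 23, 20, 20, 1, 0, 0, 0
The 2 values of 20 share dense rank 3.
The 3 values of 0 share dense rank 5.
Remaining distinct values take the next consecutive integers.
Sample 1 values → pooled ranks: 23→2, 0→5, 1→4
Mean rank = (2 + 5 + 4) / 3 = 3.67

3.67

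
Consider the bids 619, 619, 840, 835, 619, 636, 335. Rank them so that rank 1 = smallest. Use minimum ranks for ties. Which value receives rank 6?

Sorted (ascending): 335, 619, 619, 619, 636, 835, 840
The 3 values of 619 occupy positions 2–4 → each gets rank 2.
Rank 6 → value 835.

835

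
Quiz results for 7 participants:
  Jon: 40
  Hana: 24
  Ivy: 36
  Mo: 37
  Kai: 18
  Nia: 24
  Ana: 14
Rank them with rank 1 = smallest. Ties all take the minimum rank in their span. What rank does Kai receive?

Sorted (ascending): 14, 18, 24, 24, 36, 37, 40
The 2 values of 24 occupy positions 3–4 → each gets rank 3.
Kai has value 18 → rank 2.

2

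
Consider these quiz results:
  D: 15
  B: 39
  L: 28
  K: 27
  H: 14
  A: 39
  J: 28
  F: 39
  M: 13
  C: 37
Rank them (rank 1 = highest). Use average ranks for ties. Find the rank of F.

2

Sorted (descending): 39, 39, 39, 37, 28, 28, 27, 15, 14, 13
The 3 values of 39 occupy positions 1–3 → average rank 2.
The 2 values of 28 occupy positions 5–6 → average rank (5+6)/2 = 5.5.
F has value 39 → rank 2.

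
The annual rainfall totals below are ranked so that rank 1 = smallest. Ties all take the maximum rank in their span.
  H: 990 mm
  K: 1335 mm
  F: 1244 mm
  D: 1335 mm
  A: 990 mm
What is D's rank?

5

Sorted (ascending): 990, 990, 1244, 1335, 1335
The 2 values of 990 occupy positions 1–2 → each gets rank 2.
The 2 values of 1335 occupy positions 4–5 → each gets rank 5.
D has value 1335 mm → rank 5.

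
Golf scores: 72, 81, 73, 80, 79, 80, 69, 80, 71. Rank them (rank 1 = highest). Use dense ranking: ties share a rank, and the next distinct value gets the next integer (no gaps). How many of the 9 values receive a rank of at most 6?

Sorted (descending): 81, 80, 80, 80, 79, 73, 72, 71, 69
The 3 values of 80 share dense rank 2.
Remaining distinct values take the next consecutive integers.
Ranks ≤ 6: {1, 2, 2, 2, 3, 4, 5, 6} → 8 values.

8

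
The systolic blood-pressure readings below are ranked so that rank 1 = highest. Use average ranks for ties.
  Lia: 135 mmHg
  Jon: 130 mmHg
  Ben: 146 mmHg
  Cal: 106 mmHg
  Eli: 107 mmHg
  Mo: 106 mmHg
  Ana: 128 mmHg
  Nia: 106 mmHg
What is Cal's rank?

Sorted (descending): 146, 135, 130, 128, 107, 106, 106, 106
The 3 values of 106 occupy positions 6–8 → average rank 7.
Cal has value 106 mmHg → rank 7.

7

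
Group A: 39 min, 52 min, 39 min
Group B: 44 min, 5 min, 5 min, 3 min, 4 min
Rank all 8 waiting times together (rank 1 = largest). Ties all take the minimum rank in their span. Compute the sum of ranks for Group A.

Sorted (descending): 52, 44, 39, 39, 5, 5, 4, 3
The 2 values of 39 occupy positions 3–4 → each gets rank 3.
The 2 values of 5 occupy positions 5–6 → each gets rank 5.
Group A values → pooled ranks: 39→3, 52→1, 39→3
Rank sum = 3 + 1 + 3 = 7

7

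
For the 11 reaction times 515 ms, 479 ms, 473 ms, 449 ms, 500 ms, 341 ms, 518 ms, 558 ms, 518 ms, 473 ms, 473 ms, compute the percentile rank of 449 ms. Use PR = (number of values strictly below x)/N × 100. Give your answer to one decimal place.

9.1

N = 11.
Strictly below 449: 1. Equal to 449: 1.
PR = 1/11 × 100 = 9.1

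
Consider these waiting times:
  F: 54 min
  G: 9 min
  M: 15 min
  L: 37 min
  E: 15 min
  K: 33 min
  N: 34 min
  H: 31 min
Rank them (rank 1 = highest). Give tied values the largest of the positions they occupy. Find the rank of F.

1

Sorted (descending): 54, 37, 34, 33, 31, 15, 15, 9
The 2 values of 15 occupy positions 6–7 → each gets rank 7.
F has value 54 min → rank 1.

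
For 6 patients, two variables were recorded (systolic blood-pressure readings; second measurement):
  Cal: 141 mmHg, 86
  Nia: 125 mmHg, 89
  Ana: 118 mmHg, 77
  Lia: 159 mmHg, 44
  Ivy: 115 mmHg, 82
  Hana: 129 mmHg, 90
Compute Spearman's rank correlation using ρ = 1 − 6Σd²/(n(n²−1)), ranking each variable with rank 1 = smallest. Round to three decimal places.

Ranks of variable 1: 5, 3, 2, 6, 1, 4
Ranks of variable 2: 4, 5, 2, 1, 3, 6
d = r₁ − r₂: 1, -2, 0, 5, -2, -2
d²: 1, 4, 0, 25, 4, 4; Σd² = 38
ρ = 1 − 6·38/(6·35) = 1 − 228/210 = -0.086

-0.086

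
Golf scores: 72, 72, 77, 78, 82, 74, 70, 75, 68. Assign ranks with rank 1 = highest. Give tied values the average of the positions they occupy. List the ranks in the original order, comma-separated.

6.5, 6.5, 3, 2, 1, 5, 8, 4, 9

Sorted (descending): 82, 78, 77, 75, 74, 72, 72, 70, 68
The 2 values of 72 occupy positions 6–7 → average rank (6+7)/2 = 6.5.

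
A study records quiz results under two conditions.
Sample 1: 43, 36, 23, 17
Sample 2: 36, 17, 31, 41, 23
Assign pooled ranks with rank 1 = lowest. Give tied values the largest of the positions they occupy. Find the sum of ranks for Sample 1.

22

Sorted (ascending): 17, 17, 23, 23, 31, 36, 36, 41, 43
The 2 values of 17 occupy positions 1–2 → each gets rank 2.
The 2 values of 23 occupy positions 3–4 → each gets rank 4.
The 2 values of 36 occupy positions 6–7 → each gets rank 7.
Sample 1 values → pooled ranks: 43→9, 36→7, 23→4, 17→2
Rank sum = 9 + 7 + 4 + 2 = 22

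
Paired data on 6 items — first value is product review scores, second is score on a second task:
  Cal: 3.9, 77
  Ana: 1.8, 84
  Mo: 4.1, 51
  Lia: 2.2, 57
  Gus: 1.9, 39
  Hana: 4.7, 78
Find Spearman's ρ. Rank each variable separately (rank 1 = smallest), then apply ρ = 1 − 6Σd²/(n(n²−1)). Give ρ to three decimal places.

Ranks of variable 1: 4, 1, 5, 3, 2, 6
Ranks of variable 2: 4, 6, 2, 3, 1, 5
d = r₁ − r₂: 0, -5, 3, 0, 1, 1
d²: 0, 25, 9, 0, 1, 1; Σd² = 36
ρ = 1 − 6·36/(6·35) = 1 − 216/210 = -0.029

-0.029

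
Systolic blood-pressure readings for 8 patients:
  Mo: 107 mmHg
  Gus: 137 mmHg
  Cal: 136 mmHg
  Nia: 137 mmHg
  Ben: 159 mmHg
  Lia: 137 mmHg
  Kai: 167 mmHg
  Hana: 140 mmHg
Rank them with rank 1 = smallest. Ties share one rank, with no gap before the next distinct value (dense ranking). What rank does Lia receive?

3

Sorted (ascending): 107, 136, 137, 137, 137, 140, 159, 167
The 3 values of 137 share dense rank 3.
Remaining distinct values take the next consecutive integers.
Lia has value 137 mmHg → rank 3.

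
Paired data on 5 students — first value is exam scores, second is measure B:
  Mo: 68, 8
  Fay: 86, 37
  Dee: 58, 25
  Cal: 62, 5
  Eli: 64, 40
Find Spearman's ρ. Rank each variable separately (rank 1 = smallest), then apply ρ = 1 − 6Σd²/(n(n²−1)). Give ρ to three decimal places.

Ranks of variable 1: 4, 5, 1, 2, 3
Ranks of variable 2: 2, 4, 3, 1, 5
d = r₁ − r₂: 2, 1, -2, 1, -2
d²: 4, 1, 4, 1, 4; Σd² = 14
ρ = 1 − 6·14/(5·24) = 1 − 84/120 = 0.300

0.300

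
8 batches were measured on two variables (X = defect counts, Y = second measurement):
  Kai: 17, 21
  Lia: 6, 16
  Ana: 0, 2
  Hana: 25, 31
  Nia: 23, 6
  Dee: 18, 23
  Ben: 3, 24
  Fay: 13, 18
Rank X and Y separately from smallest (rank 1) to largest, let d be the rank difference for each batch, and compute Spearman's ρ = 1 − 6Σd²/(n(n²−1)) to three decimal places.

0.405

Ranks of variable 1: 5, 3, 1, 8, 7, 6, 2, 4
Ranks of variable 2: 5, 3, 1, 8, 2, 6, 7, 4
d = r₁ − r₂: 0, 0, 0, 0, 5, 0, -5, 0
d²: 0, 0, 0, 0, 25, 0, 25, 0; Σd² = 50
ρ = 1 − 6·50/(8·63) = 1 − 300/504 = 0.405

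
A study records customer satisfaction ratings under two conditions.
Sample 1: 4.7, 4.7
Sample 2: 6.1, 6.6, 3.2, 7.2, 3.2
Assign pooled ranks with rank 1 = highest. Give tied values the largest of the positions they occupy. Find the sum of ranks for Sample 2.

20

Sorted (descending): 7.2, 6.6, 6.1, 4.7, 4.7, 3.2, 3.2
The 2 values of 4.7 occupy positions 4–5 → each gets rank 5.
The 2 values of 3.2 occupy positions 6–7 → each gets rank 7.
Sample 2 values → pooled ranks: 6.1→3, 6.6→2, 3.2→7, 7.2→1, 3.2→7
Rank sum = 3 + 2 + 7 + 1 + 7 = 20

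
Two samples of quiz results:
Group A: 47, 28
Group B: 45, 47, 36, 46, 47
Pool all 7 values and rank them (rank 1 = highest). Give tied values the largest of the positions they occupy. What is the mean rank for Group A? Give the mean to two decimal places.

Sorted (descending): 47, 47, 47, 46, 45, 36, 28
The 3 values of 47 occupy positions 1–3 → each gets rank 3.
Group A values → pooled ranks: 47→3, 28→7
Mean rank = (3 + 7) / 2 = 5.00

5.00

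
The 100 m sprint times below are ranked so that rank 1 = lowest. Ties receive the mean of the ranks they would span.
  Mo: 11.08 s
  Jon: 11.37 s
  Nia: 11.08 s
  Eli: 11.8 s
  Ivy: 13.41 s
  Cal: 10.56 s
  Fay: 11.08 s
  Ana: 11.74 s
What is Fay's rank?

3

Sorted (ascending): 10.56, 11.08, 11.08, 11.08, 11.37, 11.74, 11.8, 13.41
The 3 values of 11.08 occupy positions 2–4 → average rank 3.
Fay has value 11.08 s → rank 3.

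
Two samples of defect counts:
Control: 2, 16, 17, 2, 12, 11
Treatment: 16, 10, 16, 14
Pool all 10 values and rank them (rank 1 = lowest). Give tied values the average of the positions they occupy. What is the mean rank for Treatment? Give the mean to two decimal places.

6.25

Sorted (ascending): 2, 2, 10, 11, 12, 14, 16, 16, 16, 17
The 2 values of 2 occupy positions 1–2 → average rank (1+2)/2 = 1.5.
The 3 values of 16 occupy positions 7–9 → average rank 8.
Treatment values → pooled ranks: 16→8, 10→3, 16→8, 14→6
Mean rank = (8 + 3 + 8 + 6) / 4 = 6.25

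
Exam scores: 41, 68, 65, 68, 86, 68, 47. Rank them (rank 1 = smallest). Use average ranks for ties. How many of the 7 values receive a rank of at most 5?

Sorted (ascending): 41, 47, 65, 68, 68, 68, 86
The 3 values of 68 occupy positions 4–6 → average rank 5.
Ranks ≤ 5: {1, 2, 3, 5, 5, 5} → 6 values.

6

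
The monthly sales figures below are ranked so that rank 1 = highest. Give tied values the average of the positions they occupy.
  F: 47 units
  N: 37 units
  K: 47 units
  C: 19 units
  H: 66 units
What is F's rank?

Sorted (descending): 66, 47, 47, 37, 19
The 2 values of 47 occupy positions 2–3 → average rank (2+3)/2 = 2.5.
F has value 47 units → rank 2.5.

2.5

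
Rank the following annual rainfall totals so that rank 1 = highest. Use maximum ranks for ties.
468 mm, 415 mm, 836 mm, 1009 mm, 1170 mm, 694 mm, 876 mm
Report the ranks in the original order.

Sorted (descending): 1170, 1009, 876, 836, 694, 468, 415
No ties — each value takes its position as its rank.

6, 7, 4, 2, 1, 5, 3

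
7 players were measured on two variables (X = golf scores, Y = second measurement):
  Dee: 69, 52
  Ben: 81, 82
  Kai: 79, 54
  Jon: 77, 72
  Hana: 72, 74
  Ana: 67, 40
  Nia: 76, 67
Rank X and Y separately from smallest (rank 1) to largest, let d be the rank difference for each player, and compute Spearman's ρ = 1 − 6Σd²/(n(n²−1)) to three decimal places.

Ranks of variable 1: 2, 7, 6, 5, 3, 1, 4
Ranks of variable 2: 2, 7, 3, 5, 6, 1, 4
d = r₁ − r₂: 0, 0, 3, 0, -3, 0, 0
d²: 0, 0, 9, 0, 9, 0, 0; Σd² = 18
ρ = 1 − 6·18/(7·48) = 1 − 108/336 = 0.679

0.679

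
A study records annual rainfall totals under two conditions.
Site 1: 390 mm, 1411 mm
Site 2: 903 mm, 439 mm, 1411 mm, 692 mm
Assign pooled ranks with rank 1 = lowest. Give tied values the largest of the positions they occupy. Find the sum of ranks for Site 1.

7

Sorted (ascending): 390, 439, 692, 903, 1411, 1411
The 2 values of 1411 occupy positions 5–6 → each gets rank 6.
Site 1 values → pooled ranks: 390→1, 1411→6
Rank sum = 1 + 6 = 7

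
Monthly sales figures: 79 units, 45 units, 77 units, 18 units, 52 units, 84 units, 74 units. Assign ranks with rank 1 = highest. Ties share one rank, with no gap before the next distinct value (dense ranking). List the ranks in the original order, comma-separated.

2, 6, 3, 7, 5, 1, 4

Sorted (descending): 84, 79, 77, 74, 52, 45, 18
No ties — each value takes its position as its rank.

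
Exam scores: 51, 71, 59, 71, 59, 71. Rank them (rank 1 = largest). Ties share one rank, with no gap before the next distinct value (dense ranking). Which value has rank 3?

51

Sorted (descending): 71, 71, 71, 59, 59, 51
The 3 values of 71 share dense rank 1.
The 2 values of 59 share dense rank 2.
Remaining distinct values take the next consecutive integers.
Rank 3 → value 51.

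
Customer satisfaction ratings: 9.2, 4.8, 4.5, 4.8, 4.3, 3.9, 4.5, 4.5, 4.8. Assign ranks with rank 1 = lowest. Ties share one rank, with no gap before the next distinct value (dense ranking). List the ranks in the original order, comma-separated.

Sorted (ascending): 3.9, 4.3, 4.5, 4.5, 4.5, 4.8, 4.8, 4.8, 9.2
The 3 values of 4.5 share dense rank 3.
The 3 values of 4.8 share dense rank 4.
Remaining distinct values take the next consecutive integers.

5, 4, 3, 4, 2, 1, 3, 3, 4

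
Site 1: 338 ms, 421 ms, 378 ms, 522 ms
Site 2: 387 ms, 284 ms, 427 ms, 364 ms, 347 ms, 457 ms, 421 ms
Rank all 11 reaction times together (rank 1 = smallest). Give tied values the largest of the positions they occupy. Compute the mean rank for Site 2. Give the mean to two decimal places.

Sorted (ascending): 284, 338, 347, 364, 378, 387, 421, 421, 427, 457, 522
The 2 values of 421 occupy positions 7–8 → each gets rank 8.
Site 2 values → pooled ranks: 387→6, 284→1, 427→9, 364→4, 347→3, 457→10, 421→8
Mean rank = (6 + 1 + 9 + 4 + 3 + 10 + 8) / 7 = 5.86

5.86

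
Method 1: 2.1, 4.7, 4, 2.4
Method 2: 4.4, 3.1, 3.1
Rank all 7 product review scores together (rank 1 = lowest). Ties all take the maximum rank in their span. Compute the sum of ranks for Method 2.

Sorted (ascending): 2.1, 2.4, 3.1, 3.1, 4, 4.4, 4.7
The 2 values of 3.1 occupy positions 3–4 → each gets rank 4.
Method 2 values → pooled ranks: 4.4→6, 3.1→4, 3.1→4
Rank sum = 6 + 4 + 4 = 14

14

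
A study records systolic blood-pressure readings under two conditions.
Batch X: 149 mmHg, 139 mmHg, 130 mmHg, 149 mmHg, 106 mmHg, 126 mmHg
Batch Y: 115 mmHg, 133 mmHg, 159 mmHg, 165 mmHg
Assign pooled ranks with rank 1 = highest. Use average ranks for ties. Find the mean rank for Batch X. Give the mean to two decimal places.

Sorted (descending): 165, 159, 149, 149, 139, 133, 130, 126, 115, 106
The 2 values of 149 occupy positions 3–4 → average rank (3+4)/2 = 3.5.
Batch X values → pooled ranks: 149→3.5, 139→5, 130→7, 149→3.5, 106→10, 126→8
Mean rank = (3.5 + 5 + 7 + 3.5 + 10 + 8) / 6 = 6.17

6.17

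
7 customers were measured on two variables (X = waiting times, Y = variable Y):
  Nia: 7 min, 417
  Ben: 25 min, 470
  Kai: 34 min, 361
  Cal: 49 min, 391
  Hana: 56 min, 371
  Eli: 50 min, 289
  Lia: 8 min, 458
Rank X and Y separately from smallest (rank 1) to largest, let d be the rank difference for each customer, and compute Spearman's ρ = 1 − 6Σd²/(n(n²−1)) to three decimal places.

Ranks of variable 1: 1, 3, 4, 5, 7, 6, 2
Ranks of variable 2: 5, 7, 2, 4, 3, 1, 6
d = r₁ − r₂: -4, -4, 2, 1, 4, 5, -4
d²: 16, 16, 4, 1, 16, 25, 16; Σd² = 94
ρ = 1 − 6·94/(7·48) = 1 − 564/336 = -0.679

-0.679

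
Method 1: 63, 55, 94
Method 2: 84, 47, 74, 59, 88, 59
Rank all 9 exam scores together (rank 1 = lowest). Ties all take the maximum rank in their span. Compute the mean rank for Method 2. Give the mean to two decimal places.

5.00

Sorted (ascending): 47, 55, 59, 59, 63, 74, 84, 88, 94
The 2 values of 59 occupy positions 3–4 → each gets rank 4.
Method 2 values → pooled ranks: 84→7, 47→1, 74→6, 59→4, 88→8, 59→4
Mean rank = (7 + 1 + 6 + 4 + 8 + 4) / 6 = 5.00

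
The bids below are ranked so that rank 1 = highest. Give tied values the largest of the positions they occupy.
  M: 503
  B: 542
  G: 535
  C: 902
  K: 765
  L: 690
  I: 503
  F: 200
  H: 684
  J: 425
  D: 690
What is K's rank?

Sorted (descending): 902, 765, 690, 690, 684, 542, 535, 503, 503, 425, 200
The 2 values of 690 occupy positions 3–4 → each gets rank 4.
The 2 values of 503 occupy positions 8–9 → each gets rank 9.
K has value 765 → rank 2.

2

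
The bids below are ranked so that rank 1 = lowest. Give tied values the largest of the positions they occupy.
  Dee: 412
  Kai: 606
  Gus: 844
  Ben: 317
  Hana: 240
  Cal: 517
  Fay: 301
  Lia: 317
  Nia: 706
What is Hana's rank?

Sorted (ascending): 240, 301, 317, 317, 412, 517, 606, 706, 844
The 2 values of 317 occupy positions 3–4 → each gets rank 4.
Hana has value 240 → rank 1.

1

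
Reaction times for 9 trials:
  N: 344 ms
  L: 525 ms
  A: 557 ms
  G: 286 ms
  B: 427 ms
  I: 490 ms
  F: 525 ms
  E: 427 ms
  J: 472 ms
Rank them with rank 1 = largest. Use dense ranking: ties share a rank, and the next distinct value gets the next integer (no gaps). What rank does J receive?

4

Sorted (descending): 557, 525, 525, 490, 472, 427, 427, 344, 286
The 2 values of 525 share dense rank 2.
The 2 values of 427 share dense rank 5.
Remaining distinct values take the next consecutive integers.
J has value 472 ms → rank 4.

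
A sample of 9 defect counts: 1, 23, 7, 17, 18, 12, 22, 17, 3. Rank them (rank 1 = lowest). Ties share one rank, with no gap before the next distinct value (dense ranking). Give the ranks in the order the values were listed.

1, 8, 3, 5, 6, 4, 7, 5, 2

Sorted (ascending): 1, 3, 7, 12, 17, 17, 18, 22, 23
The 2 values of 17 share dense rank 5.
Remaining distinct values take the next consecutive integers.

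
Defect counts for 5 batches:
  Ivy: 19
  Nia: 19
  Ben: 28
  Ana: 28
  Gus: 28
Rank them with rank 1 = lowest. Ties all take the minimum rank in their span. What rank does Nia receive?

1

Sorted (ascending): 19, 19, 28, 28, 28
The 2 values of 19 occupy positions 1–2 → each gets rank 1.
The 3 values of 28 occupy positions 3–5 → each gets rank 3.
Nia has value 19 → rank 1.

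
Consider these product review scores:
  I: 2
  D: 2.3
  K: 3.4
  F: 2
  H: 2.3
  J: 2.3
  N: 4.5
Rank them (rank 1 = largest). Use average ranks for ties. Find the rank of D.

4

Sorted (descending): 4.5, 3.4, 2.3, 2.3, 2.3, 2, 2
The 3 values of 2.3 occupy positions 3–5 → average rank 4.
The 2 values of 2 occupy positions 6–7 → average rank (6+7)/2 = 6.5.
D has value 2.3 → rank 4.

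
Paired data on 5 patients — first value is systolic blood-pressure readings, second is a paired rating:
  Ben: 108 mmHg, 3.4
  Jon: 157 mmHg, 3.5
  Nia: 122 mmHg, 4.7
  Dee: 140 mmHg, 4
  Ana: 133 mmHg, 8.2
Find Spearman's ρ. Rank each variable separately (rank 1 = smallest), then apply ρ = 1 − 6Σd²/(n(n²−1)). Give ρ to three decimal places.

Ranks of variable 1: 1, 5, 2, 4, 3
Ranks of variable 2: 1, 2, 4, 3, 5
d = r₁ − r₂: 0, 3, -2, 1, -2
d²: 0, 9, 4, 1, 4; Σd² = 18
ρ = 1 − 6·18/(5·24) = 1 − 108/120 = 0.100

0.100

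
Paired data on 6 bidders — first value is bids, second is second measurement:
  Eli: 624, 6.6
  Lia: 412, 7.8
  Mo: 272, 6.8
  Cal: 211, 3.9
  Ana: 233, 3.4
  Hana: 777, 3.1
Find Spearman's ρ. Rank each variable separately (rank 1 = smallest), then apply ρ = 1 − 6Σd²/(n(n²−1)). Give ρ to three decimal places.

Ranks of variable 1: 5, 4, 3, 1, 2, 6
Ranks of variable 2: 4, 6, 5, 3, 2, 1
d = r₁ − r₂: 1, -2, -2, -2, 0, 5
d²: 1, 4, 4, 4, 0, 25; Σd² = 38
ρ = 1 − 6·38/(6·35) = 1 − 228/210 = -0.086

-0.086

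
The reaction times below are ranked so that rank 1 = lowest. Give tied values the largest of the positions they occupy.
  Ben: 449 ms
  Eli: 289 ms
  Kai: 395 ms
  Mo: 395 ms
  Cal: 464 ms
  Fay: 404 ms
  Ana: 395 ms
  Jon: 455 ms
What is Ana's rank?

Sorted (ascending): 289, 395, 395, 395, 404, 449, 455, 464
The 3 values of 395 occupy positions 2–4 → each gets rank 4.
Ana has value 395 ms → rank 4.

4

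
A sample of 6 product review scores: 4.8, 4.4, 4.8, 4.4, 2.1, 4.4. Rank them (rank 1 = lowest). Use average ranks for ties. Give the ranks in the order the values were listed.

5.5, 3, 5.5, 3, 1, 3

Sorted (ascending): 2.1, 4.4, 4.4, 4.4, 4.8, 4.8
The 3 values of 4.4 occupy positions 2–4 → average rank 3.
The 2 values of 4.8 occupy positions 5–6 → average rank (5+6)/2 = 5.5.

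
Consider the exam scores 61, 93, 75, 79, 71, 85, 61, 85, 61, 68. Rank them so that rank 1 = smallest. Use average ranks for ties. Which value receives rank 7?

79

Sorted (ascending): 61, 61, 61, 68, 71, 75, 79, 85, 85, 93
The 3 values of 61 occupy positions 1–3 → average rank 2.
The 2 values of 85 occupy positions 8–9 → average rank (8+9)/2 = 8.5.
Rank 7 → value 79.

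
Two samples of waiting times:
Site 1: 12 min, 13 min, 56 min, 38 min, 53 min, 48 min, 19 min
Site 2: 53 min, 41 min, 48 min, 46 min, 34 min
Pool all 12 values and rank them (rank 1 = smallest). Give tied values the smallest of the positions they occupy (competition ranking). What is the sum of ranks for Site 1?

Sorted (ascending): 12, 13, 19, 34, 38, 41, 46, 48, 48, 53, 53, 56
The 2 values of 48 occupy positions 8–9 → each gets rank 8.
The 2 values of 53 occupy positions 10–11 → each gets rank 10.
Site 1 values → pooled ranks: 12→1, 13→2, 56→12, 38→5, 53→10, 48→8, 19→3
Rank sum = 1 + 2 + 12 + 5 + 10 + 8 + 3 = 41

41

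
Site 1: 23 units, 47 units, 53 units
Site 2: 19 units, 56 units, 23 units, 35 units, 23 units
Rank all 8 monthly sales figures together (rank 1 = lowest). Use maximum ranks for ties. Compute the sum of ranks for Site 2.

22

Sorted (ascending): 19, 23, 23, 23, 35, 47, 53, 56
The 3 values of 23 occupy positions 2–4 → each gets rank 4.
Site 2 values → pooled ranks: 19→1, 56→8, 23→4, 35→5, 23→4
Rank sum = 1 + 8 + 4 + 5 + 4 = 22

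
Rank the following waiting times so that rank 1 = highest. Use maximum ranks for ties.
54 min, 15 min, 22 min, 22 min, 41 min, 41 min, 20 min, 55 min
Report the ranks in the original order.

2, 8, 6, 6, 4, 4, 7, 1

Sorted (descending): 55, 54, 41, 41, 22, 22, 20, 15
The 2 values of 41 occupy positions 3–4 → each gets rank 4.
The 2 values of 22 occupy positions 5–6 → each gets rank 6.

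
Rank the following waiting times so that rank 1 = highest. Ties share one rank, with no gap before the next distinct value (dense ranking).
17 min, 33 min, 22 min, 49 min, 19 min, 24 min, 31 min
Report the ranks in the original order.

7, 2, 5, 1, 6, 4, 3

Sorted (descending): 49, 33, 31, 24, 22, 19, 17
No ties — each value takes its position as its rank.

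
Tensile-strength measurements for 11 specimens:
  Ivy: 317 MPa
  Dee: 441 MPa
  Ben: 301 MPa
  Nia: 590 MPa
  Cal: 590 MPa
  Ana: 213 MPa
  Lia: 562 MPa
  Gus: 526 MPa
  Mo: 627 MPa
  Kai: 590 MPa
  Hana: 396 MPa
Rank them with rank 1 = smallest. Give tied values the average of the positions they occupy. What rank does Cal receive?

Sorted (ascending): 213, 301, 317, 396, 441, 526, 562, 590, 590, 590, 627
The 3 values of 590 occupy positions 8–10 → average rank 9.
Cal has value 590 MPa → rank 9.

9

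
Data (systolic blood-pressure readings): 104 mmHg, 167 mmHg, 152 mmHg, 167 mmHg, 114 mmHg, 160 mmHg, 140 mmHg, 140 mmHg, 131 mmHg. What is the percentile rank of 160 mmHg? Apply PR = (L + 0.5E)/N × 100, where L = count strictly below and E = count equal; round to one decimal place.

72.2

N = 9.
Strictly below 160: 6. Equal to 160: 1.
PR = (6 + 0.5·1)/9 × 100 = 72.2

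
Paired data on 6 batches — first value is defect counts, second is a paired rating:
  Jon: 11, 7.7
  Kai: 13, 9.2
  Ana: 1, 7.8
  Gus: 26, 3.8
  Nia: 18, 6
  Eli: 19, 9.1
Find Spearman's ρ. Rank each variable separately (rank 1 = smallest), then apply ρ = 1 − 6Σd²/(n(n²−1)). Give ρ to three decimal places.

-0.371

Ranks of variable 1: 2, 3, 1, 6, 4, 5
Ranks of variable 2: 3, 6, 4, 1, 2, 5
d = r₁ − r₂: -1, -3, -3, 5, 2, 0
d²: 1, 9, 9, 25, 4, 0; Σd² = 48
ρ = 1 − 6·48/(6·35) = 1 − 288/210 = -0.371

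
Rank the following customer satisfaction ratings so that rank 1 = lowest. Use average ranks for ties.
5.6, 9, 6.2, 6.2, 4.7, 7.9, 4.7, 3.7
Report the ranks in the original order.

Sorted (ascending): 3.7, 4.7, 4.7, 5.6, 6.2, 6.2, 7.9, 9
The 2 values of 4.7 occupy positions 2–3 → average rank (2+3)/2 = 2.5.
The 2 values of 6.2 occupy positions 5–6 → average rank (5+6)/2 = 5.5.

4, 8, 5.5, 5.5, 2.5, 7, 2.5, 1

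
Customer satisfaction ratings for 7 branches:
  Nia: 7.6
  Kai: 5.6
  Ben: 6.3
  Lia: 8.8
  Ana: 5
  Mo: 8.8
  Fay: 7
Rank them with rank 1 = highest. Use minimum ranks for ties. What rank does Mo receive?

1

Sorted (descending): 8.8, 8.8, 7.6, 7, 6.3, 5.6, 5
The 2 values of 8.8 occupy positions 1–2 → each gets rank 1.
Mo has value 8.8 → rank 1.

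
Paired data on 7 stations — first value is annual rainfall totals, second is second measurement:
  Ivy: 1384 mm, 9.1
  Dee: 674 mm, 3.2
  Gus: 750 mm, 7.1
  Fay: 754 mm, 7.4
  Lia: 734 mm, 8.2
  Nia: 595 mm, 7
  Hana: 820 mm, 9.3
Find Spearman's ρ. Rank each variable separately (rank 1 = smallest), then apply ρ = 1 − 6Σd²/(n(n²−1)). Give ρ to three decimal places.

Ranks of variable 1: 7, 2, 4, 5, 3, 1, 6
Ranks of variable 2: 6, 1, 3, 4, 5, 2, 7
d = r₁ − r₂: 1, 1, 1, 1, -2, -1, -1
d²: 1, 1, 1, 1, 4, 1, 1; Σd² = 10
ρ = 1 − 6·10/(7·48) = 1 − 60/336 = 0.821

0.821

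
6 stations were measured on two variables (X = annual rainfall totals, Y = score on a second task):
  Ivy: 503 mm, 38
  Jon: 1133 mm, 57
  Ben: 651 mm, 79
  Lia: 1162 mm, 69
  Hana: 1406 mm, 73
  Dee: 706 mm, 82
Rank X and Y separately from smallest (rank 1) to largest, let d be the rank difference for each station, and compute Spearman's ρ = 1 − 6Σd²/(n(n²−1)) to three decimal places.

Ranks of variable 1: 1, 4, 2, 5, 6, 3
Ranks of variable 2: 1, 2, 5, 3, 4, 6
d = r₁ − r₂: 0, 2, -3, 2, 2, -3
d²: 0, 4, 9, 4, 4, 9; Σd² = 30
ρ = 1 − 6·30/(6·35) = 1 − 180/210 = 0.143

0.143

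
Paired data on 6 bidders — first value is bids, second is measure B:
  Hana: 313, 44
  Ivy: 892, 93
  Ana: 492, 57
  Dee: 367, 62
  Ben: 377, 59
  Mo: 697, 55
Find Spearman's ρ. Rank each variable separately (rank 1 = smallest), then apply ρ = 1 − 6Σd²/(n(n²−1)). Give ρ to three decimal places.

0.429

Ranks of variable 1: 1, 6, 4, 2, 3, 5
Ranks of variable 2: 1, 6, 3, 5, 4, 2
d = r₁ − r₂: 0, 0, 1, -3, -1, 3
d²: 0, 0, 1, 9, 1, 9; Σd² = 20
ρ = 1 − 6·20/(6·35) = 1 − 120/210 = 0.429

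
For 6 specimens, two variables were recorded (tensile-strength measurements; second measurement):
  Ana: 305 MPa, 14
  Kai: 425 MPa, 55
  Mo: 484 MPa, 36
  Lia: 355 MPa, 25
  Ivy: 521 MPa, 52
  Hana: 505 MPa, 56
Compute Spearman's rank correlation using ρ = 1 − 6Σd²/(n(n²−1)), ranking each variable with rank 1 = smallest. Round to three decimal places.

Ranks of variable 1: 1, 3, 4, 2, 6, 5
Ranks of variable 2: 1, 5, 3, 2, 4, 6
d = r₁ − r₂: 0, -2, 1, 0, 2, -1
d²: 0, 4, 1, 0, 4, 1; Σd² = 10
ρ = 1 − 6·10/(6·35) = 1 − 60/210 = 0.714

0.714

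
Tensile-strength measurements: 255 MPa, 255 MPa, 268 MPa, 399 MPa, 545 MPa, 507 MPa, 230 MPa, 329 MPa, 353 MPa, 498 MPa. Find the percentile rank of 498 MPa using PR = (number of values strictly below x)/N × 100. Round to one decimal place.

N = 10.
Strictly below 498: 7. Equal to 498: 1.
PR = 7/10 × 100 = 70.0

70.0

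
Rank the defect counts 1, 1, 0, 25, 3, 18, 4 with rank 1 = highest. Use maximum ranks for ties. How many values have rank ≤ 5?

4

Sorted (descending): 25, 18, 4, 3, 1, 1, 0
The 2 values of 1 occupy positions 5–6 → each gets rank 6.
Ranks ≤ 5: {1, 2, 3, 4} → 4 values.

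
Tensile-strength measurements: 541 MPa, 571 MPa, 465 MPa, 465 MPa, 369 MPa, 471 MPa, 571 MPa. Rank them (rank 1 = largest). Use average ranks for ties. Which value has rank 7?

Sorted (descending): 571, 571, 541, 471, 465, 465, 369
The 2 values of 571 occupy positions 1–2 → average rank (1+2)/2 = 1.5.
The 2 values of 465 occupy positions 5–6 → average rank (5+6)/2 = 5.5.
Rank 7 → value 369.

369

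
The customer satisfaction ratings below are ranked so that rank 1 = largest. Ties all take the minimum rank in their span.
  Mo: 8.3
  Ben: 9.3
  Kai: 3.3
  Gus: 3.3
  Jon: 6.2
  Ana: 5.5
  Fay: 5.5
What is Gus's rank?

6

Sorted (descending): 9.3, 8.3, 6.2, 5.5, 5.5, 3.3, 3.3
The 2 values of 5.5 occupy positions 4–5 → each gets rank 4.
The 2 values of 3.3 occupy positions 6–7 → each gets rank 6.
Gus has value 3.3 → rank 6.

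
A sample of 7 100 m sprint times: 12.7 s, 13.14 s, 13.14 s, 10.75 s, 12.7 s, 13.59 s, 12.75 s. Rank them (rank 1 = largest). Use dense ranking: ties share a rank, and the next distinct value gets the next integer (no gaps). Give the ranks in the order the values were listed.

4, 2, 2, 5, 4, 1, 3

Sorted (descending): 13.59, 13.14, 13.14, 12.75, 12.7, 12.7, 10.75
The 2 values of 13.14 share dense rank 2.
The 2 values of 12.7 share dense rank 4.
Remaining distinct values take the next consecutive integers.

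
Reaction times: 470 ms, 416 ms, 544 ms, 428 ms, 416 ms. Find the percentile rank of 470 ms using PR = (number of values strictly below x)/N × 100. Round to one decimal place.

N = 5.
Strictly below 470: 3. Equal to 470: 1.
PR = 3/5 × 100 = 60.0

60.0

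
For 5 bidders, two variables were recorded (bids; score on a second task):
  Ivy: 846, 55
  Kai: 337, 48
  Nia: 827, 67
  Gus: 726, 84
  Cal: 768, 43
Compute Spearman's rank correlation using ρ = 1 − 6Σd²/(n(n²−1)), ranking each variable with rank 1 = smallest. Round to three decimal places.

Ranks of variable 1: 5, 1, 4, 2, 3
Ranks of variable 2: 3, 2, 4, 5, 1
d = r₁ − r₂: 2, -1, 0, -3, 2
d²: 4, 1, 0, 9, 4; Σd² = 18
ρ = 1 − 6·18/(5·24) = 1 − 108/120 = 0.100

0.100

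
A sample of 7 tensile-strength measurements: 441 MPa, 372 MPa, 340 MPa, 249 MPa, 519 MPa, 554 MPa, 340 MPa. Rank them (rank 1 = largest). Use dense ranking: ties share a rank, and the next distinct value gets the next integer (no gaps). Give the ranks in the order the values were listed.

3, 4, 5, 6, 2, 1, 5

Sorted (descending): 554, 519, 441, 372, 340, 340, 249
The 2 values of 340 share dense rank 5.
Remaining distinct values take the next consecutive integers.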